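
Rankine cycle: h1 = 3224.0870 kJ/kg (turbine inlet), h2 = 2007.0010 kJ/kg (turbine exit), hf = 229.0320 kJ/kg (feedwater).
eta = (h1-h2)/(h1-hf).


W = 1217.0860 kJ/kg
Q_in = 2995.0550 kJ/kg
eta = 0.4064 = 40.6365%

eta = 40.6365%


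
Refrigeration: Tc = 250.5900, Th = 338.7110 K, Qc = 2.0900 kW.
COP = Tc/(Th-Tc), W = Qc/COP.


COP = 250.5900 / 88.1210 = 2.8437
W = 2.0900 / 2.8437 = 0.7350 kW

COP = 2.8437, W = 0.7350 kW


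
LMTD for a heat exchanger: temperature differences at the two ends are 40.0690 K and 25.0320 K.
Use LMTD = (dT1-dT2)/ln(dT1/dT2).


dT1/dT2 = 1.6007
ln(dT1/dT2) = 0.4704
LMTD = 15.0370 / 0.4704 = 31.9632 K

31.9632 K


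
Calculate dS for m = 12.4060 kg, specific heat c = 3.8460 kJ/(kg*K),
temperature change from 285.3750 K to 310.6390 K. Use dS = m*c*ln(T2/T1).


T2/T1 = 1.0885
ln(T2/T1) = 0.0848
dS = 12.4060 * 3.8460 * 0.0848 = 4.0474 kJ/K

4.0474 kJ/K


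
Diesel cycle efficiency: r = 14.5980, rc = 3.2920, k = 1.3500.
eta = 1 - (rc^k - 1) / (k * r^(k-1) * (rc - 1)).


r^(k-1) = 2.5557
rc^k = 4.9954
eta = 0.4947 = 49.4746%

49.4746%


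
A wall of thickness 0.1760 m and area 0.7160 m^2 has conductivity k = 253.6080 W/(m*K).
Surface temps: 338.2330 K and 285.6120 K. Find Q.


dT = 52.6210 K
Q = 253.6080 * 0.7160 * 52.6210 / 0.1760 = 54290.3199 W

54290.3199 W


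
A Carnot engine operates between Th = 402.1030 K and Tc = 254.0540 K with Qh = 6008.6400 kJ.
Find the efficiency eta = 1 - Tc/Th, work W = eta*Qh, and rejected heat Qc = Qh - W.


eta = 1 - 254.0540/402.1030 = 0.3682
W = 0.3682 * 6008.6400 = 2212.3017 kJ
Qc = 6008.6400 - 2212.3017 = 3796.3383 kJ

eta = 36.8187%, W = 2212.3017 kJ, Qc = 3796.3383 kJ


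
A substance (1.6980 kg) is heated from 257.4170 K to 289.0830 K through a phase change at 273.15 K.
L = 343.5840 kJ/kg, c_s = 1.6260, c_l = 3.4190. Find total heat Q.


Q1 (sensible, solid) = 1.6980 * 1.6260 * 15.7330 = 43.4380 kJ
Q2 (latent) = 1.6980 * 343.5840 = 583.4056 kJ
Q3 (sensible, liquid) = 1.6980 * 3.4190 * 15.9330 = 92.4984 kJ
Q_total = 719.3421 kJ

719.3421 kJ


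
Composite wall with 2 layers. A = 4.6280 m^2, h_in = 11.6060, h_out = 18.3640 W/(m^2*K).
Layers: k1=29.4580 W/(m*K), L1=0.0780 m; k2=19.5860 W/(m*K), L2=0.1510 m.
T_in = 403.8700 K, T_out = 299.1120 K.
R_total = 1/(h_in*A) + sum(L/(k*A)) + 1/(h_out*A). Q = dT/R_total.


R_conv_in = 1/(11.6060*4.6280) = 0.0186
R_1 = 0.0780/(29.4580*4.6280) = 0.0006
R_2 = 0.1510/(19.5860*4.6280) = 0.0017
R_conv_out = 1/(18.3640*4.6280) = 0.0118
R_total = 0.0326 K/W
Q = 104.7580 / 0.0326 = 3211.2790 W

R_total = 0.0326 K/W, Q = 3211.2790 W


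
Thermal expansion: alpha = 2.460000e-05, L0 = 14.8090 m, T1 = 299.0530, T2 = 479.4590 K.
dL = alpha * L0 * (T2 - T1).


dT = 180.4060 K
dL = 2.460000e-05 * 14.8090 * 180.4060 = 0.065722 m
L_final = 14.874722 m

dL = 0.065722 m


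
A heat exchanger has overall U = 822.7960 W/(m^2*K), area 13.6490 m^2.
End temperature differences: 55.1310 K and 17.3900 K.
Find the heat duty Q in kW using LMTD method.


LMTD = 32.7097 K
Q = 822.7960 * 13.6490 * 32.7097 = 367341.1103 W = 367.3411 kW

367.3411 kW


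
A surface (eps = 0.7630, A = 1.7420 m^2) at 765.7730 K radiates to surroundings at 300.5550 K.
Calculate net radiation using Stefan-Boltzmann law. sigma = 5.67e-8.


T^4 = 3.4387e+11
Tsurr^4 = 8.1601e+09
Q = 0.7630 * 5.67e-8 * 1.7420 * 3.3571e+11 = 25300.3158 W

25300.3158 W


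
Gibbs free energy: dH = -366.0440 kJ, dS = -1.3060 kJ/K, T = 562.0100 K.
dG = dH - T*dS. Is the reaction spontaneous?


T*dS = 562.0100 * -1.3060 = -733.9851 kJ
dG = -366.0440 + 733.9851 = 367.9411 kJ (non-spontaneous)

dG = 367.9411 kJ, non-spontaneous


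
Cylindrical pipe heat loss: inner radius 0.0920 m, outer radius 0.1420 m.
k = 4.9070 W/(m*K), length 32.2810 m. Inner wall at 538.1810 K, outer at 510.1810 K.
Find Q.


dT = 28.0000 K
ln(ro/ri) = 0.4340
Q = 2*pi*4.9070*32.2810*28.0000 / 0.4340 = 64205.5696 W

64205.5696 W


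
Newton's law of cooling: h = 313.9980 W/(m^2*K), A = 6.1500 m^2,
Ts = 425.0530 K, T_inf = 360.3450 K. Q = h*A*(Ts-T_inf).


dT = 64.7080 K
Q = 313.9980 * 6.1500 * 64.7080 = 124956.8229 W

124956.8229 W


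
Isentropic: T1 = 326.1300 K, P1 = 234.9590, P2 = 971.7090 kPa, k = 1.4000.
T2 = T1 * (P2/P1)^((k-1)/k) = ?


(k-1)/k = 0.2857
(P2/P1)^exp = 1.5002
T2 = 326.1300 * 1.5002 = 489.2673 K

489.2673 K


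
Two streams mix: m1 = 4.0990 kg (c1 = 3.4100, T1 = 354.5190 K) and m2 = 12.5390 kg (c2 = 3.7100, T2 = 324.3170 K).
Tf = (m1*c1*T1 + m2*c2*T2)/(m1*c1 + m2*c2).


num = 20042.4475
den = 60.4973
Tf = 331.2950 K

331.2950 K


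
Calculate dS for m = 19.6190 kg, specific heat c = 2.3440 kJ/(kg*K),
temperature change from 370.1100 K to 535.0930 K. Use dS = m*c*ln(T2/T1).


T2/T1 = 1.4458
ln(T2/T1) = 0.3686
dS = 19.6190 * 2.3440 * 0.3686 = 16.9526 kJ/K

16.9526 kJ/K


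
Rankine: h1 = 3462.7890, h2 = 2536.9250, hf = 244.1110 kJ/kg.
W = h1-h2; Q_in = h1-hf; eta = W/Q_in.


W = 925.8640 kJ/kg
Q_in = 3218.6780 kJ/kg
eta = 0.2877 = 28.7654%

eta = 28.7654%


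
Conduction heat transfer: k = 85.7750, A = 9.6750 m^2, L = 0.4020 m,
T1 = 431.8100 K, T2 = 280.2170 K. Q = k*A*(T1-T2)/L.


dT = 151.5930 K
Q = 85.7750 * 9.6750 * 151.5930 / 0.4020 = 312942.6782 W

312942.6782 W


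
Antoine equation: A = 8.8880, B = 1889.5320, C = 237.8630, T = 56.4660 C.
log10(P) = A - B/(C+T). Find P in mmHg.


C+T = 294.3290
B/(C+T) = 6.4198
log10(P) = 8.8880 - 6.4198 = 2.4682
P = 10^2.4682 = 293.9033 mmHg

293.9033 mmHg


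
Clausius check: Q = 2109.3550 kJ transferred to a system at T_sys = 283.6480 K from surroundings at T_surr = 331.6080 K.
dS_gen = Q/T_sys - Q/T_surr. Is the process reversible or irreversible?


dS_sys = 2109.3550/283.6480 = 7.4365 kJ/K
dS_surr = -2109.3550/331.6080 = -6.3610 kJ/K
dS_gen = 7.4365 - 6.3610 = 1.0755 kJ/K (irreversible)

dS_gen = 1.0755 kJ/K, irreversible


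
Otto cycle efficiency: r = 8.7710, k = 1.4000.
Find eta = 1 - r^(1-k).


r^(k-1) = 2.3835
eta = 1 - 1/2.3835 = 0.5805 = 58.0453%

58.0453%


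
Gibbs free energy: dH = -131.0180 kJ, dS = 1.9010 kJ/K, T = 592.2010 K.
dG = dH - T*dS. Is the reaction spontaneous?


T*dS = 592.2010 * 1.9010 = 1125.7741 kJ
dG = -131.0180 - 1125.7741 = -1256.7921 kJ (spontaneous)

dG = -1256.7921 kJ, spontaneous


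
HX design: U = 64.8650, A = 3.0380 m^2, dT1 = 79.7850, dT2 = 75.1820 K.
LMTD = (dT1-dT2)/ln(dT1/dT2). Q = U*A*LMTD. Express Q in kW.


LMTD = 77.4607 K
Q = 64.8650 * 3.0380 * 77.4607 = 15264.3969 W = 15.2644 kW

15.2644 kW


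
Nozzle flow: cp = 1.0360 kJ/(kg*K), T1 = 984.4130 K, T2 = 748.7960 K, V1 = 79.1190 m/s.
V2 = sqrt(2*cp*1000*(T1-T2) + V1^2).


dT = 235.6170 K
2*cp*1000*dT = 488198.4240
V1^2 = 6259.8162
V2 = sqrt(494458.2402) = 703.1772 m/s

703.1772 m/s


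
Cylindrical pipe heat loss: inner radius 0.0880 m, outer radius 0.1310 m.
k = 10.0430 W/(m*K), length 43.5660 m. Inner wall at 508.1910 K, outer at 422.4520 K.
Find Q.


dT = 85.7390 K
ln(ro/ri) = 0.3979
Q = 2*pi*10.0430*43.5660*85.7390 / 0.3979 = 592432.1224 W

592432.1224 W


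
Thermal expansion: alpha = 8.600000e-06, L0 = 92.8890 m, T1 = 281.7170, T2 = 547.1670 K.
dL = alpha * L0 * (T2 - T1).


dT = 265.4500 K
dL = 8.600000e-06 * 92.8890 * 265.4500 = 0.212054 m
L_final = 93.101054 m

dL = 0.212054 m


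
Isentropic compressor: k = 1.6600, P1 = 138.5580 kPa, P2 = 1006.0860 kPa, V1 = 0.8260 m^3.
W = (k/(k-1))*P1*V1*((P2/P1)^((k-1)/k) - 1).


(k-1)/k = 0.3976
(P2/P1)^exp = 2.1995
W = 2.5152 * 138.5580 * 0.8260 * (2.1995 - 1) = 345.2877 kJ

345.2877 kJ


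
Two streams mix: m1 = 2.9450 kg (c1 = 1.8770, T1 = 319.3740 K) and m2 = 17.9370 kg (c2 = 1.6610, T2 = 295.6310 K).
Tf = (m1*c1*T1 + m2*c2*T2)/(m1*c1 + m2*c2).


num = 10573.2643
den = 35.3211
Tf = 299.3468 K

299.3468 K


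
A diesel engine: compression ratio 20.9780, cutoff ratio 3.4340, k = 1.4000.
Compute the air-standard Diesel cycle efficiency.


r^(k-1) = 3.3784
rc^k = 5.6250
eta = 0.5983 = 59.8251%

59.8251%


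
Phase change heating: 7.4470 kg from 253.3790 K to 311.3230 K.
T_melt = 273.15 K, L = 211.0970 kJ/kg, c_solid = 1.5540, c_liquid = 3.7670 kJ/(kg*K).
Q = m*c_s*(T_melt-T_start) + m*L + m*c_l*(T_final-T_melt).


Q1 (sensible, solid) = 7.4470 * 1.5540 * 19.7710 = 228.8026 kJ
Q2 (latent) = 7.4470 * 211.0970 = 1572.0394 kJ
Q3 (sensible, liquid) = 7.4470 * 3.7670 * 38.1730 = 1070.8614 kJ
Q_total = 2871.7034 kJ

2871.7034 kJ


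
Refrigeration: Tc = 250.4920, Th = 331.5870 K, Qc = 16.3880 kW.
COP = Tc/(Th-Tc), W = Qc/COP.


COP = 250.4920 / 81.0950 = 3.0889
W = 16.3880 / 3.0889 = 5.3055 kW

COP = 3.0889, W = 5.3055 kW


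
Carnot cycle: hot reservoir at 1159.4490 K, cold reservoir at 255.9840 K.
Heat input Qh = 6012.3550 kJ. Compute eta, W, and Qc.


eta = 1 - 255.9840/1159.4490 = 0.7792
W = 0.7792 * 6012.3550 = 4684.9429 kJ
Qc = 6012.3550 - 4684.9429 = 1327.4121 kJ

eta = 77.9219%, W = 4684.9429 kJ, Qc = 1327.4121 kJ


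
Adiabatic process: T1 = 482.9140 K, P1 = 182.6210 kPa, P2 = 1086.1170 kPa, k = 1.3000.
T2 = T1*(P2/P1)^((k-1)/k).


(k-1)/k = 0.2308
(P2/P1)^exp = 1.5090
T2 = 482.9140 * 1.5090 = 728.7195 K

728.7195 K


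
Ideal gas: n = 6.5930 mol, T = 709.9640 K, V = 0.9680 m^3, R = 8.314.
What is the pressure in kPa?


P = nRT/V = 6.5930 * 8.314 * 709.9640 / 0.9680
= 38916.1101 / 0.9680 = 40202.5931 Pa = 40.2026 kPa

40.2026 kPa


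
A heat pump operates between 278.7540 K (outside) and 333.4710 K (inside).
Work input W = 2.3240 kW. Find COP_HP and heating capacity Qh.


COP = 333.4710 / 54.7170 = 6.0945
Qh = 6.0945 * 2.3240 = 14.1635 kW

COP = 6.0945, Qh = 14.1635 kW


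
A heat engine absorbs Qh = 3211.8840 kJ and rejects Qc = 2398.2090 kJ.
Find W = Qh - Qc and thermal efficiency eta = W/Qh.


W = 3211.8840 - 2398.2090 = 813.6750 kJ
eta = 813.6750 / 3211.8840 = 0.2533 = 25.3333%

W = 813.6750 kJ, eta = 25.3333%


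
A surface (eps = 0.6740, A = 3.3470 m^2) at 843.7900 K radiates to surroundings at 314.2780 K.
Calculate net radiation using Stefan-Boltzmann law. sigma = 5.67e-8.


T^4 = 5.0692e+11
Tsurr^4 = 9.7556e+09
Q = 0.6740 * 5.67e-8 * 3.3470 * 4.9716e+11 = 63591.1509 W

63591.1509 W


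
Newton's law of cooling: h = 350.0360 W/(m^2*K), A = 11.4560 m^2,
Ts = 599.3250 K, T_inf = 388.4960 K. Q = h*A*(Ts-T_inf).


dT = 210.8290 K
Q = 350.0360 * 11.4560 * 210.8290 = 845426.9077 W

845426.9077 W


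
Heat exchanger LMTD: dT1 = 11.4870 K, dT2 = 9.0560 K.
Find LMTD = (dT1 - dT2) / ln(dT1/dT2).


dT1/dT2 = 1.2684
ln(dT1/dT2) = 0.2378
LMTD = 2.4310 / 0.2378 = 10.2234 K

10.2234 K


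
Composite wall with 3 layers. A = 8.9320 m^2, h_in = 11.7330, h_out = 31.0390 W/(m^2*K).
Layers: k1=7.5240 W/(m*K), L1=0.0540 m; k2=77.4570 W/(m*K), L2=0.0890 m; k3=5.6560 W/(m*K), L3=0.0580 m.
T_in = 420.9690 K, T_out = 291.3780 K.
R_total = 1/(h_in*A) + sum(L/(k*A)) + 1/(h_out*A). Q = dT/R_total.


R_conv_in = 1/(11.7330*8.9320) = 0.0095
R_1 = 0.0540/(7.5240*8.9320) = 0.0008
R_2 = 0.0890/(77.4570*8.9320) = 0.0001
R_3 = 0.0580/(5.6560*8.9320) = 0.0011
R_conv_out = 1/(31.0390*8.9320) = 0.0036
R_total = 0.0152 K/W
Q = 129.5910 / 0.0152 = 8509.3350 W

R_total = 0.0152 K/W, Q = 8509.3350 W


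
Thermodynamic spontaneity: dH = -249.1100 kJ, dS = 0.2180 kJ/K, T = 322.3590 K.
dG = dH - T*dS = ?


T*dS = 322.3590 * 0.2180 = 70.2743 kJ
dG = -249.1100 - 70.2743 = -319.3843 kJ (spontaneous)

dG = -319.3843 kJ, spontaneous


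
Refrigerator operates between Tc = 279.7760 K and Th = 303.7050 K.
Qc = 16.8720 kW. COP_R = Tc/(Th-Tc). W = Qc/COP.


COP = 279.7760 / 23.9290 = 11.6919
W = 16.8720 / 11.6919 = 1.4430 kW

COP = 11.6919, W = 1.4430 kW


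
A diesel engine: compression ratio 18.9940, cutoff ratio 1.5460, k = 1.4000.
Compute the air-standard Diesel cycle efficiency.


r^(k-1) = 3.2467
rc^k = 1.8403
eta = 0.6614 = 66.1408%

66.1408%


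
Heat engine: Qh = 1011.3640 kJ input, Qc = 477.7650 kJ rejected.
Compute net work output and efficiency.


W = 1011.3640 - 477.7650 = 533.5990 kJ
eta = 533.5990 / 1011.3640 = 0.5276 = 52.7603%

W = 533.5990 kJ, eta = 52.7603%


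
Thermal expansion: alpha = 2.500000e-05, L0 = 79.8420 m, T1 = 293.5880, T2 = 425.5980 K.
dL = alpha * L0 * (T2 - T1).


dT = 132.0100 K
dL = 2.500000e-05 * 79.8420 * 132.0100 = 0.263499 m
L_final = 80.105499 m

dL = 0.263499 m


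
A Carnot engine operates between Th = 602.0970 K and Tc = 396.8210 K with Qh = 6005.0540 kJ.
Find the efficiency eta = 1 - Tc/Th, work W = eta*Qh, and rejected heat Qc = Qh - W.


eta = 1 - 396.8210/602.0970 = 0.3409
W = 0.3409 * 6005.0540 = 2047.3337 kJ
Qc = 6005.0540 - 2047.3337 = 3957.7203 kJ

eta = 34.0935%, W = 2047.3337 kJ, Qc = 3957.7203 kJ


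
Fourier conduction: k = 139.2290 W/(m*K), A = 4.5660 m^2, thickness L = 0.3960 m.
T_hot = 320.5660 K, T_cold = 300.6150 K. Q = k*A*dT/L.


dT = 19.9510 K
Q = 139.2290 * 4.5660 * 19.9510 / 0.3960 = 32028.3889 W

32028.3889 W


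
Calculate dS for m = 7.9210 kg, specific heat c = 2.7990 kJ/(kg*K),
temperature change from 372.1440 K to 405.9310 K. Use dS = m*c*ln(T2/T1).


T2/T1 = 1.0908
ln(T2/T1) = 0.0869
dS = 7.9210 * 2.7990 * 0.0869 = 1.9267 kJ/K

1.9267 kJ/K


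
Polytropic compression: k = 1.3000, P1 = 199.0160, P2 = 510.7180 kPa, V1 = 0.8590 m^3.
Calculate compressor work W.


(k-1)/k = 0.2308
(P2/P1)^exp = 1.2429
W = 4.3333 * 199.0160 * 0.8590 * (1.2429 - 1) = 179.9754 kJ

179.9754 kJ


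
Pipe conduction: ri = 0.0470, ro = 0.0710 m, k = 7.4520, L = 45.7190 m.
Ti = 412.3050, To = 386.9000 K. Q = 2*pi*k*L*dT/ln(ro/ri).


dT = 25.4050 K
ln(ro/ri) = 0.4125
Q = 2*pi*7.4520*45.7190*25.4050 / 0.4125 = 131828.9231 W

131828.9231 W


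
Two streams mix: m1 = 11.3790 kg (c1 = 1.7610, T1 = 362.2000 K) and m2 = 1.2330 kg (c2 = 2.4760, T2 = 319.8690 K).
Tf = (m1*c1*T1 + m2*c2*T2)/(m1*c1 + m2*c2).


num = 8234.4460
den = 23.0913
Tf = 356.6034 K

356.6034 K


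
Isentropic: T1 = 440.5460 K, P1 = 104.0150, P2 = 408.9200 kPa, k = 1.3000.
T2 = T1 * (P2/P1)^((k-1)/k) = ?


(k-1)/k = 0.2308
(P2/P1)^exp = 1.3715
T2 = 440.5460 * 1.3715 = 604.2176 K

604.2176 K


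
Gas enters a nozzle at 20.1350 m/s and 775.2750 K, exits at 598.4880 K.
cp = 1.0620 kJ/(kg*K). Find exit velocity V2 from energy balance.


dT = 176.7870 K
2*cp*1000*dT = 375495.5880
V1^2 = 405.4182
V2 = sqrt(375901.0062) = 613.1077 m/s

613.1077 m/s


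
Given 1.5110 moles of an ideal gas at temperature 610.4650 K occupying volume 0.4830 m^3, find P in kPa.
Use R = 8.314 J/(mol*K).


P = nRT/V = 1.5110 * 8.314 * 610.4650 / 0.4830
= 7668.9385 / 0.4830 = 15877.7194 Pa = 15.8777 kPa

15.8777 kPa


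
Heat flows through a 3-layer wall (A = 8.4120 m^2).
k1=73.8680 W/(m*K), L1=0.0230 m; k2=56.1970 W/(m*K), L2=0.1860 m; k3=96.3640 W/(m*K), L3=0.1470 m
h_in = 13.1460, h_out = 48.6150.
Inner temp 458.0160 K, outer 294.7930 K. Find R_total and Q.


R_conv_in = 1/(13.1460*8.4120) = 0.0090
R_1 = 0.0230/(73.8680*8.4120) = 3.7015e-05
R_2 = 0.1860/(56.1970*8.4120) = 0.0004
R_3 = 0.1470/(96.3640*8.4120) = 0.0002
R_conv_out = 1/(48.6150*8.4120) = 0.0024
R_total = 0.0121 K/W
Q = 163.2230 / 0.0121 = 13489.5086 W

R_total = 0.0121 K/W, Q = 13489.5086 W


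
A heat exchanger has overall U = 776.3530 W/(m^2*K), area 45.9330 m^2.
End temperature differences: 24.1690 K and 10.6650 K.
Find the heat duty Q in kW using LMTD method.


LMTD = 16.5065 K
Q = 776.3530 * 45.9330 * 16.5065 = 588624.3748 W = 588.6244 kW

588.6244 kW


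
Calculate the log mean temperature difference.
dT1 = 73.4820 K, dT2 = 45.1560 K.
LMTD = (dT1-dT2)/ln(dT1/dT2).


dT1/dT2 = 1.6273
ln(dT1/dT2) = 0.4869
LMTD = 28.3260 / 0.4869 = 58.1741 K

58.1741 K


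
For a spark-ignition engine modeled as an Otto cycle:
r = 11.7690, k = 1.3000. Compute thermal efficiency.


r^(k-1) = 2.0952
eta = 1 - 1/2.0952 = 0.5227 = 52.2715%

52.2715%


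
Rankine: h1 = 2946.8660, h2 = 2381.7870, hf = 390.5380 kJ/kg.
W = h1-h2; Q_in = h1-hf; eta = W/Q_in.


W = 565.0790 kJ/kg
Q_in = 2556.3280 kJ/kg
eta = 0.2211 = 22.1051%

eta = 22.1051%


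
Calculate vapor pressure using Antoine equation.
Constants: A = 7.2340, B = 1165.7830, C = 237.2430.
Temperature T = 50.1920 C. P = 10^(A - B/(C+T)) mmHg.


C+T = 287.4350
B/(C+T) = 4.0558
log10(P) = 7.2340 - 4.0558 = 3.1782
P = 10^3.1782 = 1507.2512 mmHg

1507.2512 mmHg


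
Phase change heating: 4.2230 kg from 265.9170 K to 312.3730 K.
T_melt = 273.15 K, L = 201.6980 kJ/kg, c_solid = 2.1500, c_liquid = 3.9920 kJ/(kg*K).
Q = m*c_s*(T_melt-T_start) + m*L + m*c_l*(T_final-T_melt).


Q1 (sensible, solid) = 4.2230 * 2.1500 * 7.2330 = 65.6717 kJ
Q2 (latent) = 4.2230 * 201.6980 = 851.7707 kJ
Q3 (sensible, liquid) = 4.2230 * 3.9920 * 39.2230 = 661.2298 kJ
Q_total = 1578.6721 kJ

1578.6721 kJ


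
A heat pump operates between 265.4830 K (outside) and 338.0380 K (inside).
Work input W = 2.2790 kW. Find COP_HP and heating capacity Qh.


COP = 338.0380 / 72.5550 = 4.6591
Qh = 4.6591 * 2.2790 = 10.6180 kW

COP = 4.6591, Qh = 10.6180 kW


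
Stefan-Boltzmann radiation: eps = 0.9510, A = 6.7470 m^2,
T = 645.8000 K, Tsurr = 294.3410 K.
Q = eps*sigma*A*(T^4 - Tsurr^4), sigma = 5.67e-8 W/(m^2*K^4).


T^4 = 1.7394e+11
Tsurr^4 = 7.5059e+09
Q = 0.9510 * 5.67e-8 * 6.7470 * 1.6643e+11 = 60549.2758 W

60549.2758 W


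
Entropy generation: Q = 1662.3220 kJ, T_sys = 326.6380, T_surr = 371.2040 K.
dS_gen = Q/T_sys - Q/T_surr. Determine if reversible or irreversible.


dS_sys = 1662.3220/326.6380 = 5.0892 kJ/K
dS_surr = -1662.3220/371.2040 = -4.4782 kJ/K
dS_gen = 5.0892 - 4.4782 = 0.6110 kJ/K (irreversible)

dS_gen = 0.6110 kJ/K, irreversible


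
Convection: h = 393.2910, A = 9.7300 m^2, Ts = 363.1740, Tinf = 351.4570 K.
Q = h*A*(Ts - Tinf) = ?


dT = 11.7170 K
Q = 393.2910 * 9.7300 * 11.7170 = 44837.6950 W

44837.6950 W


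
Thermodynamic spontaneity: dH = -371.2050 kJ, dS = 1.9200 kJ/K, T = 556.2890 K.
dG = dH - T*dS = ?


T*dS = 556.2890 * 1.9200 = 1068.0749 kJ
dG = -371.2050 - 1068.0749 = -1439.2799 kJ (spontaneous)

dG = -1439.2799 kJ, spontaneous


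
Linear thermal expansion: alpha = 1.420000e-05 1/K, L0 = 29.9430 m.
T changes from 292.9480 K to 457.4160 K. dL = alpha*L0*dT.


dT = 164.4680 K
dL = 1.420000e-05 * 29.9430 * 164.4680 = 0.069930 m
L_final = 30.012930 m

dL = 0.069930 m


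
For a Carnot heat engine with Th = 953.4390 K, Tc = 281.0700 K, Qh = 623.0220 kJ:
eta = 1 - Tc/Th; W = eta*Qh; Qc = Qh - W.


eta = 1 - 281.0700/953.4390 = 0.7052
W = 0.7052 * 623.0220 = 439.3576 kJ
Qc = 623.0220 - 439.3576 = 183.6644 kJ

eta = 70.5204%, W = 439.3576 kJ, Qc = 183.6644 kJ


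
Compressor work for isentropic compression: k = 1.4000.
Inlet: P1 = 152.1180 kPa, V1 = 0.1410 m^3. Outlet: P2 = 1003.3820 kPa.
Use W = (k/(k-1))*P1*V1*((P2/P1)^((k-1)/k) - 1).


(k-1)/k = 0.2857
(P2/P1)^exp = 1.7143
W = 3.5000 * 152.1180 * 0.1410 * (1.7143 - 1) = 53.6211 kJ

53.6211 kJ


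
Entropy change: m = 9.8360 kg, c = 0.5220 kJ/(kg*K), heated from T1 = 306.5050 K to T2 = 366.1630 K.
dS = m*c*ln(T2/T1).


T2/T1 = 1.1946
ln(T2/T1) = 0.1778
dS = 9.8360 * 0.5220 * 0.1778 = 0.9131 kJ/K

0.9131 kJ/K


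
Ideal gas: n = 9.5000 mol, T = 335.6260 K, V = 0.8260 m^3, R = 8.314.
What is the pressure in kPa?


P = nRT/V = 9.5000 * 8.314 * 335.6260 / 0.8260
= 26508.7484 / 0.8260 = 32092.9157 Pa = 32.0929 kPa

32.0929 kPa


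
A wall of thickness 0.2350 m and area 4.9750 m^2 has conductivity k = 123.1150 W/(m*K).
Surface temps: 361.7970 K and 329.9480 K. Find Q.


dT = 31.8490 K
Q = 123.1150 * 4.9750 * 31.8490 / 0.2350 = 83010.3018 W

83010.3018 W


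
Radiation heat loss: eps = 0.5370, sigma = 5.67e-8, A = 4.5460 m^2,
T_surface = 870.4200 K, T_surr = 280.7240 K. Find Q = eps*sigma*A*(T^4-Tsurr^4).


T^4 = 5.7400e+11
Tsurr^4 = 6.2104e+09
Q = 0.5370 * 5.67e-8 * 4.5460 * 5.6779e+11 = 78591.9052 W

78591.9052 W


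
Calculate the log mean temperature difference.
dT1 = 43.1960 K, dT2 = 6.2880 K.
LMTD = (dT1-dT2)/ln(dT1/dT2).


dT1/dT2 = 6.8696
ln(dT1/dT2) = 1.9271
LMTD = 36.9080 / 1.9271 = 19.1520 K

19.1520 K


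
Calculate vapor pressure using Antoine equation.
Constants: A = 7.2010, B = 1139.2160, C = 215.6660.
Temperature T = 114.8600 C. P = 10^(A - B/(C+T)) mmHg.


C+T = 330.5260
B/(C+T) = 3.4467
log10(P) = 7.2010 - 3.4467 = 3.7543
P = 10^3.7543 = 5679.6830 mmHg

5679.6830 mmHg


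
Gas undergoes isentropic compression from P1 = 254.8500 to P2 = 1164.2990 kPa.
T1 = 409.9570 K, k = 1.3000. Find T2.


(k-1)/k = 0.2308
(P2/P1)^exp = 1.4199
T2 = 409.9570 * 1.4199 = 582.0968 K

582.0968 K


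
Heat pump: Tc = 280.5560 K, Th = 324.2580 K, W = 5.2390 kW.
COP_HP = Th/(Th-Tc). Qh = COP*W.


COP = 324.2580 / 43.7020 = 7.4198
Qh = 7.4198 * 5.2390 = 38.8721 kW

COP = 7.4198, Qh = 38.8721 kW


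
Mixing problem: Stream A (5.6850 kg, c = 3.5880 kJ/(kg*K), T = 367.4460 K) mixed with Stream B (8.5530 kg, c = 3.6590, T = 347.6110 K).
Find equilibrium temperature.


num = 18373.7173
den = 51.6932
Tf = 355.4378 K

355.4378 K


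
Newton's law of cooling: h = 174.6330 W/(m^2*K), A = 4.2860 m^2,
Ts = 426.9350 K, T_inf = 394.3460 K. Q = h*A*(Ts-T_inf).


dT = 32.5890 K
Q = 174.6330 * 4.2860 * 32.5890 = 24392.1182 W

24392.1182 W


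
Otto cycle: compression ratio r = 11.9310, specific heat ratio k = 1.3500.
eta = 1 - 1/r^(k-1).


r^(k-1) = 2.3814
eta = 1 - 1/2.3814 = 0.5801 = 58.0083%

58.0083%


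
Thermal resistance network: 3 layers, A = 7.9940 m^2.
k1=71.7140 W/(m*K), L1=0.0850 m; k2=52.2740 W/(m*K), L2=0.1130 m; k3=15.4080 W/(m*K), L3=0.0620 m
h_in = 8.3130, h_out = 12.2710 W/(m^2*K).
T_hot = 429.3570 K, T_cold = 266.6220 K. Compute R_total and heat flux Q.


R_conv_in = 1/(8.3130*7.9940) = 0.0150
R_1 = 0.0850/(71.7140*7.9940) = 0.0001
R_2 = 0.1130/(52.2740*7.9940) = 0.0003
R_3 = 0.0620/(15.4080*7.9940) = 0.0005
R_conv_out = 1/(12.2710*7.9940) = 0.0102
R_total = 0.0262 K/W
Q = 162.7350 / 0.0262 = 6219.7379 W

R_total = 0.0262 K/W, Q = 6219.7379 W


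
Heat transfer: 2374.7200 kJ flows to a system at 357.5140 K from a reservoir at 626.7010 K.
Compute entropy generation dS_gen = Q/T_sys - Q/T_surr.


dS_sys = 2374.7200/357.5140 = 6.6423 kJ/K
dS_surr = -2374.7200/626.7010 = -3.7892 kJ/K
dS_gen = 6.6423 - 3.7892 = 2.8531 kJ/K (irreversible)

dS_gen = 2.8531 kJ/K, irreversible


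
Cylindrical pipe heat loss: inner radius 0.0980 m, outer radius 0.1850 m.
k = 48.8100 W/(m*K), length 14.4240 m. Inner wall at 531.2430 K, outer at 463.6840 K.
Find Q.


dT = 67.5590 K
ln(ro/ri) = 0.6354
Q = 2*pi*48.8100*14.4240*67.5590 / 0.6354 = 470346.9770 W

470346.9770 W


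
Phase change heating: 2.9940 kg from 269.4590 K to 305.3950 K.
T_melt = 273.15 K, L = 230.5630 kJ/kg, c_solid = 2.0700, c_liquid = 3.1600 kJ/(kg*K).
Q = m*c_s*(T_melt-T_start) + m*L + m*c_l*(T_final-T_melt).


Q1 (sensible, solid) = 2.9940 * 2.0700 * 3.6910 = 22.8753 kJ
Q2 (latent) = 2.9940 * 230.5630 = 690.3056 kJ
Q3 (sensible, liquid) = 2.9940 * 3.1600 * 32.2450 = 305.0712 kJ
Q_total = 1018.2521 kJ

1018.2521 kJ


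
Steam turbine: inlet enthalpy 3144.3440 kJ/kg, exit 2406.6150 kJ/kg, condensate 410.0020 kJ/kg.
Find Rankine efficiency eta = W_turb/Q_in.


W = 737.7290 kJ/kg
Q_in = 2734.3420 kJ/kg
eta = 0.2698 = 26.9801%

eta = 26.9801%


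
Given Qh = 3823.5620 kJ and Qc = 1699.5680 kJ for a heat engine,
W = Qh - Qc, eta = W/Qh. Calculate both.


W = 3823.5620 - 1699.5680 = 2123.9940 kJ
eta = 2123.9940 / 3823.5620 = 0.5555 = 55.5501%

W = 2123.9940 kJ, eta = 55.5501%


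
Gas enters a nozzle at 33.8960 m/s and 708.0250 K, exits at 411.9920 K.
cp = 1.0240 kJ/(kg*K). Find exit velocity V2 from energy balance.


dT = 296.0330 K
2*cp*1000*dT = 606275.5840
V1^2 = 1148.9388
V2 = sqrt(607424.5228) = 779.3744 m/s

779.3744 m/s


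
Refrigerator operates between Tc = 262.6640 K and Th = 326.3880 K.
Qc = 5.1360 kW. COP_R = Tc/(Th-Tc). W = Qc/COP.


COP = 262.6640 / 63.7240 = 4.1219
W = 5.1360 / 4.1219 = 1.2460 kW

COP = 4.1219, W = 1.2460 kW


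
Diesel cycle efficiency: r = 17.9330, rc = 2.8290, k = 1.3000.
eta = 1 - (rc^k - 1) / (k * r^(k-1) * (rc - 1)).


r^(k-1) = 2.3774
rc^k = 3.8648
eta = 0.4932 = 49.3201%

49.3201%


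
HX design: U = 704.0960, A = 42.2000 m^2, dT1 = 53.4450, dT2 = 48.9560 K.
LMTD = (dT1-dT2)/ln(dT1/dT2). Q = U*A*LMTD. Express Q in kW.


LMTD = 51.1677 K
Q = 704.0960 * 42.2000 * 51.1677 = 1520337.8239 W = 1520.3378 kW

1520.3378 kW


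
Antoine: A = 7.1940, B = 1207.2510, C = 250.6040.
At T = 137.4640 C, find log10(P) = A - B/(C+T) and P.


C+T = 388.0680
B/(C+T) = 3.1109
log10(P) = 7.1940 - 3.1109 = 4.0831
P = 10^4.0831 = 12108.0321 mmHg

12108.0321 mmHg


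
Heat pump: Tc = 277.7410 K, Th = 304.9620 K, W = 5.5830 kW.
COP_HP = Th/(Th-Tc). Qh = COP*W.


COP = 304.9620 / 27.2210 = 11.2032
Qh = 11.2032 * 5.5830 = 62.5474 kW

COP = 11.2032, Qh = 62.5474 kW


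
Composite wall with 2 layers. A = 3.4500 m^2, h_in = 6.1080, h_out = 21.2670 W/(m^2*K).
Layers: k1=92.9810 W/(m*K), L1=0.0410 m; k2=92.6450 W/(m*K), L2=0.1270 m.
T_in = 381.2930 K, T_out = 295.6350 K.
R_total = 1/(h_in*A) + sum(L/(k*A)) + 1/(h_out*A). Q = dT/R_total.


R_conv_in = 1/(6.1080*3.4500) = 0.0475
R_1 = 0.0410/(92.9810*3.4500) = 0.0001
R_2 = 0.1270/(92.6450*3.4500) = 0.0004
R_conv_out = 1/(21.2670*3.4500) = 0.0136
R_total = 0.0616 K/W
Q = 85.6580 / 0.0616 = 1390.3381 W

R_total = 0.0616 K/W, Q = 1390.3381 W


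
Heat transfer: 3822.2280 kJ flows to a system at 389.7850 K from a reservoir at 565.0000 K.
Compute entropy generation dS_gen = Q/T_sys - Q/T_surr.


dS_sys = 3822.2280/389.7850 = 9.8060 kJ/K
dS_surr = -3822.2280/565.0000 = -6.7650 kJ/K
dS_gen = 9.8060 - 6.7650 = 3.0410 kJ/K (irreversible)

dS_gen = 3.0410 kJ/K, irreversible


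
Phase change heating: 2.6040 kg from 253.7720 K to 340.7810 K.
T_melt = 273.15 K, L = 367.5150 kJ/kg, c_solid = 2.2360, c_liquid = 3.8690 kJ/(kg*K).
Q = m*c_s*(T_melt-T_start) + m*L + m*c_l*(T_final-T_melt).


Q1 (sensible, solid) = 2.6040 * 2.2360 * 19.3780 = 112.8293 kJ
Q2 (latent) = 2.6040 * 367.5150 = 957.0091 kJ
Q3 (sensible, liquid) = 2.6040 * 3.8690 * 67.6310 = 681.3739 kJ
Q_total = 1751.2123 kJ

1751.2123 kJ


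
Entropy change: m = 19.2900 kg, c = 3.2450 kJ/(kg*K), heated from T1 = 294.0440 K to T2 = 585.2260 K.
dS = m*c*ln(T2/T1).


T2/T1 = 1.9903
ln(T2/T1) = 0.6883
dS = 19.2900 * 3.2450 * 0.6883 = 43.0829 kJ/K

43.0829 kJ/K


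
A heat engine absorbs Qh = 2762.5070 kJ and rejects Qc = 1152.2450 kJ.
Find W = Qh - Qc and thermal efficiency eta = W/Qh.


W = 2762.5070 - 1152.2450 = 1610.2620 kJ
eta = 1610.2620 / 2762.5070 = 0.5829 = 58.2899%

W = 1610.2620 kJ, eta = 58.2899%


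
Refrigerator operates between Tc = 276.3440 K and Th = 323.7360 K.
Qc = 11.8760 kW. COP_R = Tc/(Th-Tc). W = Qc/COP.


COP = 276.3440 / 47.3920 = 5.8310
W = 11.8760 / 5.8310 = 2.0367 kW

COP = 5.8310, W = 2.0367 kW


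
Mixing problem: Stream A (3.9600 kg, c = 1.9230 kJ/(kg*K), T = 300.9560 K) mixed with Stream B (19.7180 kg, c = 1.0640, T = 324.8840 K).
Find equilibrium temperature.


num = 9107.8547
den = 28.5950
Tf = 318.5118 K

318.5118 K


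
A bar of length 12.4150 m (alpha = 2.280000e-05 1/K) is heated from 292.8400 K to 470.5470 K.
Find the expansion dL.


dT = 177.7070 K
dL = 2.280000e-05 * 12.4150 * 177.7070 = 0.050302 m
L_final = 12.465302 m

dL = 0.050302 m


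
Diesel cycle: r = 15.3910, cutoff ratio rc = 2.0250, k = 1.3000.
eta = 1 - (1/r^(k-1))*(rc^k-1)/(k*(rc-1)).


r^(k-1) = 2.2708
rc^k = 2.5024
eta = 0.5035 = 50.3486%

50.3486%


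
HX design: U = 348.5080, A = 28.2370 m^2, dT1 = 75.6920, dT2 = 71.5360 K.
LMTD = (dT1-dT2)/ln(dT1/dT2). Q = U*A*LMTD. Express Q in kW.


LMTD = 73.5944 K
Q = 348.5080 * 28.2370 * 73.5944 = 724229.6959 W = 724.2297 kW

724.2297 kW


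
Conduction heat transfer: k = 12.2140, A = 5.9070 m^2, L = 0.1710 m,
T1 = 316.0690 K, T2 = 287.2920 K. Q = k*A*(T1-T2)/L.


dT = 28.7770 K
Q = 12.2140 * 5.9070 * 28.7770 / 0.1710 = 12141.5545 W

12141.5545 W


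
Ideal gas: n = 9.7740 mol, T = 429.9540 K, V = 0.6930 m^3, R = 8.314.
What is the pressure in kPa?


P = nRT/V = 9.7740 * 8.314 * 429.9540 / 0.6930
= 34938.5075 / 0.6930 = 50416.3167 Pa = 50.4163 kPa

50.4163 kPa


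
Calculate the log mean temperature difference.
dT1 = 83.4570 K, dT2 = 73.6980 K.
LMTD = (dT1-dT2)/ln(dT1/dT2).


dT1/dT2 = 1.1324
ln(dT1/dT2) = 0.1244
LMTD = 9.7590 / 0.1244 = 78.4764 K

78.4764 K


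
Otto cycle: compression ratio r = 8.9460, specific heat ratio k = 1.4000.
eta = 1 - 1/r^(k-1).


r^(k-1) = 2.4024
eta = 1 - 1/2.4024 = 0.5838 = 58.3756%

58.3756%


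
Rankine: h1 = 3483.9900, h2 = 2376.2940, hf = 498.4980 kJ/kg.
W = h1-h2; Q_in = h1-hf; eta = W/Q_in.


W = 1107.6960 kJ/kg
Q_in = 2985.4920 kJ/kg
eta = 0.3710 = 37.1026%

eta = 37.1026%


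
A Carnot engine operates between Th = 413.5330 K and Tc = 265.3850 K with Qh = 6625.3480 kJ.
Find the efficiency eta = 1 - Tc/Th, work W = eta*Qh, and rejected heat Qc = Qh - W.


eta = 1 - 265.3850/413.5330 = 0.3582
W = 0.3582 * 6625.3480 = 2373.5278 kJ
Qc = 6625.3480 - 2373.5278 = 4251.8202 kJ

eta = 35.8250%, W = 2373.5278 kJ, Qc = 4251.8202 kJ


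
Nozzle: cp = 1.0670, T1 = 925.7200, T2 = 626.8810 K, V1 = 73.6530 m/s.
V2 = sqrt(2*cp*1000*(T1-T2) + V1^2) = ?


dT = 298.8390 K
2*cp*1000*dT = 637722.4260
V1^2 = 5424.7644
V2 = sqrt(643147.1904) = 801.9646 m/s

801.9646 m/s


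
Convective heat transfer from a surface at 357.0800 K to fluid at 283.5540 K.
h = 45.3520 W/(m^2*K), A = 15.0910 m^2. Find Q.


dT = 73.5260 K
Q = 45.3520 * 15.0910 * 73.5260 = 50321.7114 W

50321.7114 W


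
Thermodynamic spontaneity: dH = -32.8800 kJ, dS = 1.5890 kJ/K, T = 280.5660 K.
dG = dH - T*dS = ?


T*dS = 280.5660 * 1.5890 = 445.8194 kJ
dG = -32.8800 - 445.8194 = -478.6994 kJ (spontaneous)

dG = -478.6994 kJ, spontaneous


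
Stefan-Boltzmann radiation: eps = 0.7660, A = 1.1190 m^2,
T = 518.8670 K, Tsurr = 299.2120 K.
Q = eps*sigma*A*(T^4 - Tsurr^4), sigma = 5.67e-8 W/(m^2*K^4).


T^4 = 7.2481e+10
Tsurr^4 = 8.0152e+09
Q = 0.7660 * 5.67e-8 * 1.1190 * 6.4466e+10 = 3133.0773 W

3133.0773 W


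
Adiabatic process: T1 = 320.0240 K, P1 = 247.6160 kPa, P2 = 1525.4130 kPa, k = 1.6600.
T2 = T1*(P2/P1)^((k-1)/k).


(k-1)/k = 0.3976
(P2/P1)^exp = 2.0603
T2 = 320.0240 * 2.0603 = 659.3612 K

659.3612 K


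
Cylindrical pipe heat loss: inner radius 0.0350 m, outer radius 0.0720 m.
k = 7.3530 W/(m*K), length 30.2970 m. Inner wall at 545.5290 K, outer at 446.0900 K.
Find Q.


dT = 99.4390 K
ln(ro/ri) = 0.7213
Q = 2*pi*7.3530*30.2970*99.4390 / 0.7213 = 192962.9833 W

192962.9833 W


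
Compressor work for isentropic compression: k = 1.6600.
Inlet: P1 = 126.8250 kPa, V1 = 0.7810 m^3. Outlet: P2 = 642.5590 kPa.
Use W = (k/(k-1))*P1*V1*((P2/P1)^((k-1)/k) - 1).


(k-1)/k = 0.3976
(P2/P1)^exp = 1.9063
W = 2.5152 * 126.8250 * 0.7810 * (1.9063 - 1) = 225.7768 kJ

225.7768 kJ


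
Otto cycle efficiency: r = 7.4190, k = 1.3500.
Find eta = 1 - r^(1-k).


r^(k-1) = 2.0166
eta = 1 - 1/2.0166 = 0.5041 = 50.4117%

50.4117%


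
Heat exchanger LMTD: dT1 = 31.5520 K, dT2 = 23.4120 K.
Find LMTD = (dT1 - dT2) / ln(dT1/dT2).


dT1/dT2 = 1.3477
ln(dT1/dT2) = 0.2984
LMTD = 8.1400 / 0.2984 = 27.2799 K

27.2799 K


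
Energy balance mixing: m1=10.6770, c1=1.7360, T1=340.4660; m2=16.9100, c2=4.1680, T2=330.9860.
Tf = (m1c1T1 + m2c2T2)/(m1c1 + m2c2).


num = 29638.8145
den = 89.0162
Tf = 332.9600 K

332.9600 K


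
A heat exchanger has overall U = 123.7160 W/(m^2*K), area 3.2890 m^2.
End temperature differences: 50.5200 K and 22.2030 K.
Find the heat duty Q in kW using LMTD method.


LMTD = 34.4430 K
Q = 123.7160 * 3.2890 * 34.4430 = 14014.9067 W = 14.0149 kW

14.0149 kW


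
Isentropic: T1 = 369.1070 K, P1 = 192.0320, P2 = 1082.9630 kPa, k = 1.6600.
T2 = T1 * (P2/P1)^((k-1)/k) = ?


(k-1)/k = 0.3976
(P2/P1)^exp = 1.9892
T2 = 369.1070 * 1.9892 = 734.2401 K

734.2401 K


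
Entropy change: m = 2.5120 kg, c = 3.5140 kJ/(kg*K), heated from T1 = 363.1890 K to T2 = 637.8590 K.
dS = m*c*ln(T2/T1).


T2/T1 = 1.7563
ln(T2/T1) = 0.5632
dS = 2.5120 * 3.5140 * 0.5632 = 4.9714 kJ/K

4.9714 kJ/K


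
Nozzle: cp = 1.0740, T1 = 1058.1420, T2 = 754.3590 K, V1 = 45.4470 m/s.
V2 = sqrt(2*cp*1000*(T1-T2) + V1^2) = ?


dT = 303.7830 K
2*cp*1000*dT = 652525.8840
V1^2 = 2065.4298
V2 = sqrt(654591.3138) = 809.0682 m/s

809.0682 m/s


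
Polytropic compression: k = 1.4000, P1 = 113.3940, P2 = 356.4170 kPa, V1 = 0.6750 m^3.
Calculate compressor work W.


(k-1)/k = 0.2857
(P2/P1)^exp = 1.3871
W = 3.5000 * 113.3940 * 0.6750 * (1.3871 - 1) = 103.6993 kJ

103.6993 kJ


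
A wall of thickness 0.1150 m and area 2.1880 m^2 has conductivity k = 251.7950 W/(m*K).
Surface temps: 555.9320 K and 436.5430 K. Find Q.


dT = 119.3890 K
Q = 251.7950 * 2.1880 * 119.3890 / 0.1150 = 571953.7263 W

571953.7263 W


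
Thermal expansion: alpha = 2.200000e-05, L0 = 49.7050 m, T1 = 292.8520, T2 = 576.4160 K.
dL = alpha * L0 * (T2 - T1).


dT = 283.5640 K
dL = 2.200000e-05 * 49.7050 * 283.5640 = 0.310080 m
L_final = 50.015080 m

dL = 0.310080 m


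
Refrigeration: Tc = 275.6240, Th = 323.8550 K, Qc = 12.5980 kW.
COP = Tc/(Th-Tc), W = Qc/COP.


COP = 275.6240 / 48.2310 = 5.7147
W = 12.5980 / 5.7147 = 2.2045 kW

COP = 5.7147, W = 2.2045 kW


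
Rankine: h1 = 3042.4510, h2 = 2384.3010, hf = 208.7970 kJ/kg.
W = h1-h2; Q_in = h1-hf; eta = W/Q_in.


W = 658.1500 kJ/kg
Q_in = 2833.6540 kJ/kg
eta = 0.2323 = 23.2262%

eta = 23.2262%


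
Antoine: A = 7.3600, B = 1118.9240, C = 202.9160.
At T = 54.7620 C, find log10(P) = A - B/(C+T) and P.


C+T = 257.6780
B/(C+T) = 4.3423
log10(P) = 7.3600 - 4.3423 = 3.0177
P = 10^3.0177 = 1041.5156 mmHg

1041.5156 mmHg


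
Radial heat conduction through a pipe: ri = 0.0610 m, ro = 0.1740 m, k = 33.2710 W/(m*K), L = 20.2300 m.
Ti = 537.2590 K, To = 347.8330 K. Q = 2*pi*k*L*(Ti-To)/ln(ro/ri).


dT = 189.4260 K
ln(ro/ri) = 1.0482
Q = 2*pi*33.2710*20.2300*189.4260 / 1.0482 = 764266.3364 W

764266.3364 W


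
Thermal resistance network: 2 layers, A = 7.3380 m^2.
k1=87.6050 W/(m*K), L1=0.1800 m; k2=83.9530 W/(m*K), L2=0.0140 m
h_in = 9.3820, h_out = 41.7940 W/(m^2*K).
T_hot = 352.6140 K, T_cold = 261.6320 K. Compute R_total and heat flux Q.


R_conv_in = 1/(9.3820*7.3380) = 0.0145
R_1 = 0.1800/(87.6050*7.3380) = 0.0003
R_2 = 0.0140/(83.9530*7.3380) = 2.2726e-05
R_conv_out = 1/(41.7940*7.3380) = 0.0033
R_total = 0.0181 K/W
Q = 90.9820 / 0.0181 = 5029.7503 W

R_total = 0.0181 K/W, Q = 5029.7503 W


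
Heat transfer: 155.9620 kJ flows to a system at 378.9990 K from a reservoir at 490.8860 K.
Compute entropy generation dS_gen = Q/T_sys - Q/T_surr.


dS_sys = 155.9620/378.9990 = 0.4115 kJ/K
dS_surr = -155.9620/490.8860 = -0.3177 kJ/K
dS_gen = 0.4115 - 0.3177 = 0.0938 kJ/K (irreversible)

dS_gen = 0.0938 kJ/K, irreversible


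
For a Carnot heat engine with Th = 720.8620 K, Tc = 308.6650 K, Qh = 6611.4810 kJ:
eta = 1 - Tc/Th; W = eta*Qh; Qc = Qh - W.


eta = 1 - 308.6650/720.8620 = 0.5718
W = 0.5718 * 6611.4810 = 3780.5192 kJ
Qc = 6611.4810 - 3780.5192 = 2830.9618 kJ

eta = 57.1811%, W = 3780.5192 kJ, Qc = 2830.9618 kJ


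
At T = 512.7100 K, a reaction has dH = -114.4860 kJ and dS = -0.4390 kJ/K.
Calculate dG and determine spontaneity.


T*dS = 512.7100 * -0.4390 = -225.0797 kJ
dG = -114.4860 + 225.0797 = 110.5937 kJ (non-spontaneous)

dG = 110.5937 kJ, non-spontaneous


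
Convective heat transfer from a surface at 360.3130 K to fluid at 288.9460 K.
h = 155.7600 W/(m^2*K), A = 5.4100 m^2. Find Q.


dT = 71.3670 K
Q = 155.7600 * 5.4100 * 71.3670 = 60138.2304 W

60138.2304 W


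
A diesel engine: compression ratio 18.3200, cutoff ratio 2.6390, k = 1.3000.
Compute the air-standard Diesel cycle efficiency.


r^(k-1) = 2.3926
rc^k = 3.5308
eta = 0.5036 = 50.3573%

50.3573%


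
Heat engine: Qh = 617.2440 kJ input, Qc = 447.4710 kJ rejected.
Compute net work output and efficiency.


W = 617.2440 - 447.4710 = 169.7730 kJ
eta = 169.7730 / 617.2440 = 0.2751 = 27.5050%

W = 169.7730 kJ, eta = 27.5050%


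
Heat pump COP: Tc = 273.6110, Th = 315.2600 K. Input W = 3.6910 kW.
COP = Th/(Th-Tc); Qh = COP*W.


COP = 315.2600 / 41.6490 = 7.5694
Qh = 7.5694 * 3.6910 = 27.9388 kW

COP = 7.5694, Qh = 27.9388 kW


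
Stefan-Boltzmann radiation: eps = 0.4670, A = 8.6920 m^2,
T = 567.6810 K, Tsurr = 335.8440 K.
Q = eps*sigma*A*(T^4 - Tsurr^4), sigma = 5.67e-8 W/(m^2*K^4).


T^4 = 1.0385e+11
Tsurr^4 = 1.2722e+10
Q = 0.4670 * 5.67e-8 * 8.6920 * 9.1131e+10 = 20974.1639 W

20974.1639 W


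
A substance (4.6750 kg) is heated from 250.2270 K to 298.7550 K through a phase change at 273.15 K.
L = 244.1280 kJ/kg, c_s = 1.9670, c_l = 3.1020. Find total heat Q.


Q1 (sensible, solid) = 4.6750 * 1.9670 * 22.9230 = 210.7936 kJ
Q2 (latent) = 4.6750 * 244.1280 = 1141.2984 kJ
Q3 (sensible, liquid) = 4.6750 * 3.1020 * 25.6050 = 371.3199 kJ
Q_total = 1723.4119 kJ

1723.4119 kJ


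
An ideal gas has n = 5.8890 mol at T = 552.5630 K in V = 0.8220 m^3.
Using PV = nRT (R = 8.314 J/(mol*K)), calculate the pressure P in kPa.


P = nRT/V = 5.8890 * 8.314 * 552.5630 / 0.8220
= 27054.1177 / 0.8220 = 32912.5520 Pa = 32.9126 kPa

32.9126 kPa


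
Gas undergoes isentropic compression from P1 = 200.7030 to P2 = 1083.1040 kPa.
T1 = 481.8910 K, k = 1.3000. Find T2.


(k-1)/k = 0.2308
(P2/P1)^exp = 1.4755
T2 = 481.8910 * 1.4755 = 711.0477 K

711.0477 K


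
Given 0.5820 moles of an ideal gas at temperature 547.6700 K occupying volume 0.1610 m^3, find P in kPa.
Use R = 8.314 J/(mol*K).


P = nRT/V = 0.5820 * 8.314 * 547.6700 / 0.1610
= 2650.0371 / 0.1610 = 16459.8579 Pa = 16.4599 kPa

16.4599 kPa


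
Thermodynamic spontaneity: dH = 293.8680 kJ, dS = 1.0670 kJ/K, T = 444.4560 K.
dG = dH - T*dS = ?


T*dS = 444.4560 * 1.0670 = 474.2346 kJ
dG = 293.8680 - 474.2346 = -180.3666 kJ (spontaneous)

dG = -180.3666 kJ, spontaneous


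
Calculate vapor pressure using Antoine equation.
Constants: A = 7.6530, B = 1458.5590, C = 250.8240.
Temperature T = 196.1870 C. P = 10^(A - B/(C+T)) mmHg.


C+T = 447.0110
B/(C+T) = 3.2629
log10(P) = 7.6530 - 3.2629 = 4.3901
P = 10^4.3901 = 24551.8810 mmHg

24551.8810 mmHg


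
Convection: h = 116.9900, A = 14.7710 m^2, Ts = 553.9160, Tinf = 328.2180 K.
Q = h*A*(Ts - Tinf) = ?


dT = 225.6980 K
Q = 116.9900 * 14.7710 * 225.6980 = 390019.5256 W

390019.5256 W


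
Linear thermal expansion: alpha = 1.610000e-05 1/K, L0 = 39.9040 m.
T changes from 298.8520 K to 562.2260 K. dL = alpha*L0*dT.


dT = 263.3740 K
dL = 1.610000e-05 * 39.9040 * 263.3740 = 0.169206 m
L_final = 40.073206 m

dL = 0.169206 m


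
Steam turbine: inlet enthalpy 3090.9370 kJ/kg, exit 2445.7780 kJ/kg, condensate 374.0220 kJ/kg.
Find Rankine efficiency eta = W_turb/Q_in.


W = 645.1590 kJ/kg
Q_in = 2716.9150 kJ/kg
eta = 0.2375 = 23.7460%

eta = 23.7460%


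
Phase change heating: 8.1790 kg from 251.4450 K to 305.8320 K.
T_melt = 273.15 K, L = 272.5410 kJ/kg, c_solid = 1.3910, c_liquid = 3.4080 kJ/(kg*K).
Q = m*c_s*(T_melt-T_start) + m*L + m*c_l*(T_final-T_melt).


Q1 (sensible, solid) = 8.1790 * 1.3910 * 21.7050 = 246.9375 kJ
Q2 (latent) = 8.1790 * 272.5410 = 2229.1128 kJ
Q3 (sensible, liquid) = 8.1790 * 3.4080 * 32.6820 = 910.9791 kJ
Q_total = 3387.0295 kJ

3387.0295 kJ


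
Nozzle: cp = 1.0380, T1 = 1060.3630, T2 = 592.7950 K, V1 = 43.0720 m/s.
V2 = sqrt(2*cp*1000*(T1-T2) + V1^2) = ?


dT = 467.5680 K
2*cp*1000*dT = 970671.1680
V1^2 = 1855.1972
V2 = sqrt(972526.3652) = 986.1675 m/s

986.1675 m/s


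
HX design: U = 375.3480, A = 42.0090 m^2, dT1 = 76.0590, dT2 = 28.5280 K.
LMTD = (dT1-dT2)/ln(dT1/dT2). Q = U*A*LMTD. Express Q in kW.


LMTD = 48.4702 K
Q = 375.3480 * 42.0090 * 48.4702 = 764277.7138 W = 764.2777 kW

764.2777 kW


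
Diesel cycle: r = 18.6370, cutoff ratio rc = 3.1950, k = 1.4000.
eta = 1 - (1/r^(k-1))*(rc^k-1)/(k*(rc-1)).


r^(k-1) = 3.2222
rc^k = 5.0846
eta = 0.5875 = 58.7485%

58.7485%
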